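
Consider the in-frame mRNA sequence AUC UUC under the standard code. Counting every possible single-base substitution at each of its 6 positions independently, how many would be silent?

Codon 1 (AUC, Ile): 2 synonymous substitutions.
Codon 2 (UUC, Phe): 1 synonymous substitution.
Total: 2 + 1 = 3.

3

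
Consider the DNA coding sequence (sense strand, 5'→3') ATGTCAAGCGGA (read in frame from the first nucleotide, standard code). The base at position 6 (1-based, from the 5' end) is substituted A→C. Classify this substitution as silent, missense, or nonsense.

silent

Position 6 falls in codon 2: TCA → Ser.
After the substitution the codon is TCC → Ser.
Both encode Ser, so the change is synonymous.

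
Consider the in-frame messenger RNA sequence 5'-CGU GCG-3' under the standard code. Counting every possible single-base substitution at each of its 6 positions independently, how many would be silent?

Codon 1 (CGU, Arg): 3 synonymous substitutions.
Codon 2 (GCG, Ala): 3 synonymous substitutions.
Total: 3 + 3 = 6.

6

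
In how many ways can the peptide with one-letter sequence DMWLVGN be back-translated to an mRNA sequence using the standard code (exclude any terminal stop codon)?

Asp: 2 codons.
Met: 1 codon.
Trp: 1 codon.
Leu: 6 codons.
Val: 4 codons.
Gly: 4 codons.
Asn: 2 codons.
2 × 1 × 1 × 6 × 4 × 4 × 2 = 384.

384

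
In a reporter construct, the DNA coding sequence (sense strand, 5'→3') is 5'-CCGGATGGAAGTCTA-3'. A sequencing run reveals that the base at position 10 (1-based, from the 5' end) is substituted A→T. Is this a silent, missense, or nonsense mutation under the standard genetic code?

Position 10 falls in codon 4: AGT → Ser.
After the substitution the codon is TGT → Cys.
Ser ≠ Cys, so this is a missense mutation.

missense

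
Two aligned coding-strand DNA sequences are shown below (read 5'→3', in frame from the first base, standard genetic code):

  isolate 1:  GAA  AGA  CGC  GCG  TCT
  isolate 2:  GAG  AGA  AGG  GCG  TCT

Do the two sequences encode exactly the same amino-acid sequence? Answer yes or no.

yes

Codon 1: GAA Glu / GAG Glu — synonymous.
Codon 2: AGA Arg / AGA Arg — identical.
Codon 3: CGC Arg / AGG Arg — synonymous.
Codon 4: GCG Ala / GCG Ala — identical.
Codon 5: TCT Ser / TCT Ser — identical.
Nonsynonymous differences: 0 → same protein.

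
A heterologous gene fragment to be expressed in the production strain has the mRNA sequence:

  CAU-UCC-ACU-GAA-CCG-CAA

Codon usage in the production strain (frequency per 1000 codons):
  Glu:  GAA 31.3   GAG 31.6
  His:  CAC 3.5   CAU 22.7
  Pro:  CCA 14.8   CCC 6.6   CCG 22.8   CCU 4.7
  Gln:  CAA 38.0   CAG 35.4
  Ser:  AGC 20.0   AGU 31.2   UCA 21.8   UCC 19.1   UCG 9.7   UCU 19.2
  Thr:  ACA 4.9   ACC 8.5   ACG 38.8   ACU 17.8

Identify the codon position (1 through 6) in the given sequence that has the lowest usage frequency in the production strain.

3

Codon 1 CAU (His): 22.7 per 1000.
Codon 2 UCC (Ser): 19.1 per 1000.
Codon 3 ACU (Thr): 17.8 per 1000.
Codon 4 GAA (Glu): 31.3 per 1000.
Codon 5 CCG (Pro): 22.8 per 1000.
Codon 6 CAA (Gln): 38.0 per 1000.
Lowest frequency is 17.8 at codon 3.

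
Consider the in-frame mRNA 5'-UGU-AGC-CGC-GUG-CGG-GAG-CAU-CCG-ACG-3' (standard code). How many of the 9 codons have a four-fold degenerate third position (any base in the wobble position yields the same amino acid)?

5

Codon 1 UGU (Cys): third position 2-fold.
Codon 2 AGC (Ser): third position 2-fold.
Codon 3 CGC (Arg): third position 4-fold.
Codon 4 GUG (Val): third position 4-fold.
Codon 5 CGG (Arg): third position 4-fold.
Codon 6 GAG (Glu): third position 2-fold.
Codon 7 CAU (His): third position 2-fold.
Codon 8 CCG (Pro): third position 4-fold.
Codon 9 ACG (Thr): third position 4-fold.
Four-fold degenerate third positions: 5.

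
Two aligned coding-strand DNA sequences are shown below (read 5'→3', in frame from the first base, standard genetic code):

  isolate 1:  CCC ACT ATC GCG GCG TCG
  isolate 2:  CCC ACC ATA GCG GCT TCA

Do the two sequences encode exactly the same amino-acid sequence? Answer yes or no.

Codon 1: CCC Pro / CCC Pro — identical.
Codon 2: ACT Thr / ACC Thr — synonymous.
Codon 3: ATC Ile / ATA Ile — synonymous.
Codon 4: GCG Ala / GCG Ala — identical.
Codon 5: GCG Ala / GCT Ala — synonymous.
Codon 6: TCG Ser / TCA Ser — synonymous.
Nonsynonymous differences: 0 → same protein.

yes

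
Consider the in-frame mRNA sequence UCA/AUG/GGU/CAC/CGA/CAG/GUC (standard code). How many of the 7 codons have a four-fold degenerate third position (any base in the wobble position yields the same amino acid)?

Codon 1 UCA (Ser): third position 4-fold.
Codon 2 AUG (Met): third position 1-fold.
Codon 3 GGU (Gly): third position 4-fold.
Codon 4 CAC (His): third position 2-fold.
Codon 5 CGA (Arg): third position 4-fold.
Codon 6 CAG (Gln): third position 2-fold.
Codon 7 GUC (Val): third position 4-fold.
Four-fold degenerate third positions: 4.

4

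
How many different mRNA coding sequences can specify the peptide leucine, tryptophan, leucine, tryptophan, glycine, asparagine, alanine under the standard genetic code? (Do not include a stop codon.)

1152

Leu: 6 codons.
Trp: 1 codon.
Leu: 6 codons.
Trp: 1 codon.
Gly: 4 codons.
Asn: 2 codons.
Ala: 4 codons.
6 × 1 × 6 × 1 × 4 × 2 × 4 = 1152.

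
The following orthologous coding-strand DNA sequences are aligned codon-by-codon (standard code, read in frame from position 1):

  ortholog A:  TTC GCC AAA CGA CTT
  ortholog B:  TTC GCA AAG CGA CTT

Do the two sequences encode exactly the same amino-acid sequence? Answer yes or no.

Codon 1: TTC Phe / TTC Phe — identical.
Codon 2: GCC Ala / GCA Ala — synonymous.
Codon 3: AAA Lys / AAG Lys — synonymous.
Codon 4: CGA Arg / CGA Arg — identical.
Codon 5: CTT Leu / CTT Leu — identical.
Nonsynonymous differences: 0 → same protein.

yes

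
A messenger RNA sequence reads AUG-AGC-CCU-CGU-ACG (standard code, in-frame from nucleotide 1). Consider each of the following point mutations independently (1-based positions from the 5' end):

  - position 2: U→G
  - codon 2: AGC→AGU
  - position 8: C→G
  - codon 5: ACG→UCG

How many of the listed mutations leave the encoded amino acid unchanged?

1

Codon 1: AUG (Met) → AGG (Arg) — missense.
Codon 2: AGC (Ser) → AGU (Ser) — synonymous.
Codon 3: CCU (Pro) → CGU (Arg) — missense.
Codon 5: ACG (Thr) → UCG (Ser) — missense.
Synonymous: 1 of 4.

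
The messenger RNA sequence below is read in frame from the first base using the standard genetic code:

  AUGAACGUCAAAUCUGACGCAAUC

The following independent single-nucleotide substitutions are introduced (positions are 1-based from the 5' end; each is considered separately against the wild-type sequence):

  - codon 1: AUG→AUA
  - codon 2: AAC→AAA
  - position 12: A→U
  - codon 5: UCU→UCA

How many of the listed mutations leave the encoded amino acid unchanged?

Codon 1: AUG (Met) → AUA (Ile) — missense.
Codon 2: AAC (Asn) → AAA (Lys) — missense.
Codon 4: AAA (Lys) → AAU (Asn) — missense.
Codon 5: UCU (Ser) → UCA (Ser) — synonymous.
Synonymous: 1 of 4.

1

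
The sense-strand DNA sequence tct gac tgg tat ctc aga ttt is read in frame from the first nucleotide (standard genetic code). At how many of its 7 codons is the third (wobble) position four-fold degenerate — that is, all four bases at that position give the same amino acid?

Codon 1 TCT (Ser): third position 4-fold.
Codon 2 GAC (Asp): third position 2-fold.
Codon 3 TGG (Trp): third position 1-fold.
Codon 4 TAT (Tyr): third position 2-fold.
Codon 5 CTC (Leu): third position 4-fold.
Codon 6 AGA (Arg): third position 2-fold.
Codon 7 TTT (Phe): third position 2-fold.
Four-fold degenerate third positions: 2.

2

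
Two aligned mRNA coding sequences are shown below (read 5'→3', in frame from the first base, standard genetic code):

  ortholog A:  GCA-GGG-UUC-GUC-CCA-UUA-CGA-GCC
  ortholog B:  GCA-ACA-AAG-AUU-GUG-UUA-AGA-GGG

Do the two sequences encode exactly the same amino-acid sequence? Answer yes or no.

no

Codon 1: GCA Ala / GCA Ala — identical.
Codon 2: GGG Gly / ACA Thr — nonsynonymous.
Codon 3: UUC Phe / AAG Lys — nonsynonymous.
Codon 4: GUC Val / AUU Ile — nonsynonymous.
Codon 5: CCA Pro / GUG Val — nonsynonymous.
Codon 6: UUA Leu / UUA Leu — identical.
Codon 7: CGA Arg / AGA Arg — synonymous.
Codon 8: GCC Ala / GGG Gly — nonsynonymous.
Nonsynonymous differences: 5 → different protein.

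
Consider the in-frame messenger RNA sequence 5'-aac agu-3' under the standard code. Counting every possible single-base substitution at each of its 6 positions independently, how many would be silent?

Codon 1 (AAC, Asn): 1 synonymous substitution.
Codon 2 (AGU, Ser): 1 synonymous substitution.
Total: 1 + 1 = 2.

2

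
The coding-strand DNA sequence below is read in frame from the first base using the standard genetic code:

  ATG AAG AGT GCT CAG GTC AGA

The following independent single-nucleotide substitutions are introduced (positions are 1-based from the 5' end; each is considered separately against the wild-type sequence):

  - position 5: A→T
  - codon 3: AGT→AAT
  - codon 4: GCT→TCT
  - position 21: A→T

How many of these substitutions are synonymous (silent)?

Codon 2: AAG (Lys) → ATG (Met) — missense.
Codon 3: AGT (Ser) → AAT (Asn) — missense.
Codon 4: GCT (Ala) → TCT (Ser) — missense.
Codon 7: AGA (Arg) → AGT (Ser) — missense.
Synonymous: 0 of 4.

0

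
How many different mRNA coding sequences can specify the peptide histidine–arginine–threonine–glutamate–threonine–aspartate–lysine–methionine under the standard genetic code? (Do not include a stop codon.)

His: 2 codons.
Arg: 6 codons.
Thr: 4 codons.
Glu: 2 codons.
Thr: 4 codons.
Asp: 2 codons.
Lys: 2 codons.
Met: 1 codon.
2 × 6 × 4 × 2 × 4 × 2 × 2 × 1 = 1536.

1536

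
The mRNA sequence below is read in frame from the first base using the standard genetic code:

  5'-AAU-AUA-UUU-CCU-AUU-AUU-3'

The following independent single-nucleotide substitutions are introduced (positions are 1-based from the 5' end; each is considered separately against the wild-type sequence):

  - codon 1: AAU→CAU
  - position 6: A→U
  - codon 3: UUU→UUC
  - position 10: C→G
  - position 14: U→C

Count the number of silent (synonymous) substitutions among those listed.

2

Codon 1: AAU (Asn) → CAU (His) — missense.
Codon 2: AUA (Ile) → AUU (Ile) — synonymous.
Codon 3: UUU (Phe) → UUC (Phe) — synonymous.
Codon 4: CCU (Pro) → GCU (Ala) — missense.
Codon 5: AUU (Ile) → ACU (Thr) — missense.
Synonymous: 2 of 5.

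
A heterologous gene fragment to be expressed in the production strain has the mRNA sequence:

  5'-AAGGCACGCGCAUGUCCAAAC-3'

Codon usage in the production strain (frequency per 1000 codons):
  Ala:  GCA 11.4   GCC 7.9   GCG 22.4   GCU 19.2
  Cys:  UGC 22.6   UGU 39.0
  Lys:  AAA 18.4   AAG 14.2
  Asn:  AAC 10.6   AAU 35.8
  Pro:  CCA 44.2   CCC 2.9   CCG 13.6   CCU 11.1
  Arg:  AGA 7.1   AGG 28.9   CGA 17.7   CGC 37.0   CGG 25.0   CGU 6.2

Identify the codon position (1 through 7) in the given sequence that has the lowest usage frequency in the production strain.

7

Codon 1 AAG (Lys): 14.2 per 1000.
Codon 2 GCA (Ala): 11.4 per 1000.
Codon 3 CGC (Arg): 37.0 per 1000.
Codon 4 GCA (Ala): 11.4 per 1000.
Codon 5 UGU (Cys): 39.0 per 1000.
Codon 6 CCA (Pro): 44.2 per 1000.
Codon 7 AAC (Asn): 10.6 per 1000.
Lowest frequency is 10.6 at codon 7.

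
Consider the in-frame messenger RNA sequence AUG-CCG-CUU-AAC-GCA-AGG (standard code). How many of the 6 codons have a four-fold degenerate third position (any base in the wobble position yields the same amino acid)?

Codon 1 AUG (Met): third position 1-fold.
Codon 2 CCG (Pro): third position 4-fold.
Codon 3 CUU (Leu): third position 4-fold.
Codon 4 AAC (Asn): third position 2-fold.
Codon 5 GCA (Ala): third position 4-fold.
Codon 6 AGG (Arg): third position 2-fold.
Four-fold degenerate third positions: 3.

3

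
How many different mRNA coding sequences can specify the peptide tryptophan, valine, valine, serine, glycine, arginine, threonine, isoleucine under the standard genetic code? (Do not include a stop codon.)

27648

Trp: 1 codon.
Val: 4 codons.
Val: 4 codons.
Ser: 6 codons.
Gly: 4 codons.
Arg: 6 codons.
Thr: 4 codons.
Ile: 3 codons.
1 × 4 × 4 × 6 × 4 × 6 × 4 × 3 = 27648.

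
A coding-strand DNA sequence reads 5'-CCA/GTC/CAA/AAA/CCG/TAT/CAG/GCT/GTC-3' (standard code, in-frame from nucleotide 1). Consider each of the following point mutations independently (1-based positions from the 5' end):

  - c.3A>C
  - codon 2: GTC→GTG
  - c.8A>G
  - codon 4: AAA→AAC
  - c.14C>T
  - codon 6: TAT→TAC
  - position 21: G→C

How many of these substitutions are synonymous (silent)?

Codon 1: CCA (Pro) → CCC (Pro) — synonymous.
Codon 2: GTC (Val) → GTG (Val) — synonymous.
Codon 3: CAA (Gln) → CGA (Arg) — missense.
Codon 4: AAA (Lys) → AAC (Asn) — missense.
Codon 5: CCG (Pro) → CTG (Leu) — missense.
Codon 6: TAT (Tyr) → TAC (Tyr) — synonymous.
Codon 7: CAG (Gln) → CAC (His) — missense.
Synonymous: 3 of 7.

3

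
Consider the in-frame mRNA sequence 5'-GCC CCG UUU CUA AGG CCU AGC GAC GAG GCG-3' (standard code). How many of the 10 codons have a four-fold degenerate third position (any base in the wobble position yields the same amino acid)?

5

Codon 1 GCC (Ala): third position 4-fold.
Codon 2 CCG (Pro): third position 4-fold.
Codon 3 UUU (Phe): third position 2-fold.
Codon 4 CUA (Leu): third position 4-fold.
Codon 5 AGG (Arg): third position 2-fold.
Codon 6 CCU (Pro): third position 4-fold.
Codon 7 AGC (Ser): third position 2-fold.
Codon 8 GAC (Asp): third position 2-fold.
Codon 9 GAG (Glu): third position 2-fold.
Codon 10 GCG (Ala): third position 4-fold.
Four-fold degenerate third positions: 5.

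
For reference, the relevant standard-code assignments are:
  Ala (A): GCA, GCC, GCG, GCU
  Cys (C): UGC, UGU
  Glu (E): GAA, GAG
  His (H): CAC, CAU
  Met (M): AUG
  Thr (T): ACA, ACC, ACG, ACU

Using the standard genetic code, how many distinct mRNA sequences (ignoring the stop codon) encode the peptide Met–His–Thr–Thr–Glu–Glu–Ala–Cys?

Met: 1 codon.
His: 2 codons.
Thr: 4 codons.
Thr: 4 codons.
Glu: 2 codons.
Glu: 2 codons.
Ala: 4 codons.
Cys: 2 codons.
1 × 2 × 4 × 4 × 2 × 2 × 4 × 2 = 1024.

1024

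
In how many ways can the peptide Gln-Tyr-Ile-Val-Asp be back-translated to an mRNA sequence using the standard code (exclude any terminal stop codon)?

96

Gln: 2 codons.
Tyr: 2 codons.
Ile: 3 codons.
Val: 4 codons.
Asp: 2 codons.
2 × 2 × 3 × 4 × 2 = 96.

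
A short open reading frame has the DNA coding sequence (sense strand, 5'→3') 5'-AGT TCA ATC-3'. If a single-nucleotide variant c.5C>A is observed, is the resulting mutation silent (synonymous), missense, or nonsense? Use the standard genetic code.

nonsense

Position 5 falls in codon 2: TCA → Ser.
After the substitution the codon is TAA → Stop.
The new codon is a stop codon, so this is a nonsense mutation.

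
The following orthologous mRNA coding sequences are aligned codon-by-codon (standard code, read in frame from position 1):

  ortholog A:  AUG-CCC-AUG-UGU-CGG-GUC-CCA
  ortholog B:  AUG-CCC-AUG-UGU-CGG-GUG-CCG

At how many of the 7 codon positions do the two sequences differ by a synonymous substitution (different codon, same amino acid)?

Codon 1: AUG Met / AUG Met — identical.
Codon 2: CCC Pro / CCC Pro — identical.
Codon 3: AUG Met / AUG Met — identical.
Codon 4: UGU Cys / UGU Cys — identical.
Codon 5: CGG Arg / CGG Arg — identical.
Codon 6: GUC Val / GUG Val — synonymous.
Codon 7: CCA Pro / CCG Pro — synonymous.
Synonymous differences: 2.

2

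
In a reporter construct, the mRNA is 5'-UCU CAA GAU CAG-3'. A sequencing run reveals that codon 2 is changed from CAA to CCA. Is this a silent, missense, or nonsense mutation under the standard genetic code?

missense

Position 5 falls in codon 2: CAA → Gln.
After the substitution the codon is CCA → Pro.
Gln ≠ Pro, so this is a missense mutation.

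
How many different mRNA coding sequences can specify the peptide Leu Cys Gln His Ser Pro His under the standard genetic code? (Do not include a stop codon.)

Leu: 6 codons.
Cys: 2 codons.
Gln: 2 codons.
His: 2 codons.
Ser: 6 codons.
Pro: 4 codons.
His: 2 codons.
6 × 2 × 2 × 2 × 6 × 4 × 2 = 2304.

2304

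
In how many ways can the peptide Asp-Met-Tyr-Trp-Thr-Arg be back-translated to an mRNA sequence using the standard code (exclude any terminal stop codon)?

96

Asp: 2 codons.
Met: 1 codon.
Tyr: 2 codons.
Trp: 1 codon.
Thr: 4 codons.
Arg: 6 codons.
2 × 1 × 2 × 1 × 4 × 6 = 96.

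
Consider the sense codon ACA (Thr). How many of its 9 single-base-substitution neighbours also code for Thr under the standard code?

3

Position 1: none → 0 synonymous.
Position 2: none → 0 synonymous.
Position 3: ACU, ACC, ACG → 3 synonymous.
Total: 0 + 0 + 3 = 3.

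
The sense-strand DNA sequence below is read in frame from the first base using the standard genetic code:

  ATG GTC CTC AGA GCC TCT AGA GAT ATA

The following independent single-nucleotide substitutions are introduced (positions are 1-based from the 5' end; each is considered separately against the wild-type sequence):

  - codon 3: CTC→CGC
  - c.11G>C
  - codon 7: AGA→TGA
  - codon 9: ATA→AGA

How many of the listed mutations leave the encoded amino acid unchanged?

0

Codon 3: CTC (Leu) → CGC (Arg) — missense.
Codon 4: AGA (Arg) → ACA (Thr) — missense.
Codon 7: AGA (Arg) → TGA (Stop) — nonsense.
Codon 9: ATA (Ile) → AGA (Arg) — missense.
Synonymous: 0 of 4.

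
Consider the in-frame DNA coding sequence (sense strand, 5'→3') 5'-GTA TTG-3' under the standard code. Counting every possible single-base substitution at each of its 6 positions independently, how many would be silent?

Codon 1 (GTA, Val): 3 synonymous substitutions.
Codon 2 (TTG, Leu): 2 synonymous substitutions.
Total: 3 + 2 = 5.

5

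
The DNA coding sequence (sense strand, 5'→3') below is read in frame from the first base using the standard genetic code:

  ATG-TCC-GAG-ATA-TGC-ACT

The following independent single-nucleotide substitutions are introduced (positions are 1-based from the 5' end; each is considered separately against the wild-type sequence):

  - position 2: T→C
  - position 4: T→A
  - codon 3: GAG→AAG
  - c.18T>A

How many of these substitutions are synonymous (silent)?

1

Codon 1: ATG (Met) → ACG (Thr) — missense.
Codon 2: TCC (Ser) → ACC (Thr) — missense.
Codon 3: GAG (Glu) → AAG (Lys) — missense.
Codon 6: ACT (Thr) → ACA (Thr) — synonymous.
Synonymous: 1 of 4.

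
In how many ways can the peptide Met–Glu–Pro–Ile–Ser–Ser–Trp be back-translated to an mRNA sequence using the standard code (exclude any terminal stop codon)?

Met: 1 codon.
Glu: 2 codons.
Pro: 4 codons.
Ile: 3 codons.
Ser: 6 codons.
Ser: 6 codons.
Trp: 1 codon.
1 × 2 × 4 × 3 × 6 × 6 × 1 = 864.

864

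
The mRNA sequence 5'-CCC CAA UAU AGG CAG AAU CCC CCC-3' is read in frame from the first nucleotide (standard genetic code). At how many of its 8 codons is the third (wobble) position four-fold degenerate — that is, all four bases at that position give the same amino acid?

3

Codon 1 CCC (Pro): third position 4-fold.
Codon 2 CAA (Gln): third position 2-fold.
Codon 3 UAU (Tyr): third position 2-fold.
Codon 4 AGG (Arg): third position 2-fold.
Codon 5 CAG (Gln): third position 2-fold.
Codon 6 AAU (Asn): third position 2-fold.
Codon 7 CCC (Pro): third position 4-fold.
Codon 8 CCC (Pro): third position 4-fold.
Four-fold degenerate third positions: 3.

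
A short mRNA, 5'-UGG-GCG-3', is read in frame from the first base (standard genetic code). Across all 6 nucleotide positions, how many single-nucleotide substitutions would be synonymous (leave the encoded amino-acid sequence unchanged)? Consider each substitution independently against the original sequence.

Codon 1 (UGG, Trp): 0 synonymous substitutions.
Codon 2 (GCG, Ala): 3 synonymous substitutions.
Total: 0 + 3 = 3.

3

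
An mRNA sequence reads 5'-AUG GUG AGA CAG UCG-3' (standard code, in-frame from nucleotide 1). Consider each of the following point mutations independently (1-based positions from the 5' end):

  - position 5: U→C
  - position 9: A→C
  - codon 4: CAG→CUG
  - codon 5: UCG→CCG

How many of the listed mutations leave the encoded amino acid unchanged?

0

Codon 2: GUG (Val) → GCG (Ala) — missense.
Codon 3: AGA (Arg) → AGC (Ser) — missense.
Codon 4: CAG (Gln) → CUG (Leu) — missense.
Codon 5: UCG (Ser) → CCG (Pro) — missense.
Synonymous: 0 of 4.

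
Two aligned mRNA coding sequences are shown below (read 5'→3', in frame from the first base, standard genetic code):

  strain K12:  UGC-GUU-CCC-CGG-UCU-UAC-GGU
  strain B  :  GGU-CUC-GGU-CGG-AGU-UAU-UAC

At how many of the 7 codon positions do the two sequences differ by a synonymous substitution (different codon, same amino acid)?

2

Codon 1: UGC Cys / GGU Gly — nonsynonymous.
Codon 2: GUU Val / CUC Leu — nonsynonymous.
Codon 3: CCC Pro / GGU Gly — nonsynonymous.
Codon 4: CGG Arg / CGG Arg — identical.
Codon 5: UCU Ser / AGU Ser — synonymous.
Codon 6: UAC Tyr / UAU Tyr — synonymous.
Codon 7: GGU Gly / UAC Tyr — nonsynonymous.
Synonymous differences: 2.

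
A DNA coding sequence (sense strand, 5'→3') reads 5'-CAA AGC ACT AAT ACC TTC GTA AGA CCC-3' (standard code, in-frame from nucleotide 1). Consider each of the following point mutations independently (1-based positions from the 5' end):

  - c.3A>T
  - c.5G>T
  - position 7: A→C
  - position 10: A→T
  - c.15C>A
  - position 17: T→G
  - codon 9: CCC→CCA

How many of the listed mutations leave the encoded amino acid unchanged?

2

Codon 1: CAA (Gln) → CAT (His) — missense.
Codon 2: AGC (Ser) → ATC (Ile) — missense.
Codon 3: ACT (Thr) → CCT (Pro) — missense.
Codon 4: AAT (Asn) → TAT (Tyr) — missense.
Codon 5: ACC (Thr) → ACA (Thr) — synonymous.
Codon 6: TTC (Phe) → TGC (Cys) — missense.
Codon 9: CCC (Pro) → CCA (Pro) — synonymous.
Synonymous: 2 of 7.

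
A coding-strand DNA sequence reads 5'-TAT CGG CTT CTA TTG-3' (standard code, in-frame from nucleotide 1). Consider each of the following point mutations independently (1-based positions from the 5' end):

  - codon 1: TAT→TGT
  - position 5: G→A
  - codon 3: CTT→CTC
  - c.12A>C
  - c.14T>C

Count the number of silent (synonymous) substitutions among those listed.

Codon 1: TAT (Tyr) → TGT (Cys) — missense.
Codon 2: CGG (Arg) → CAG (Gln) — missense.
Codon 3: CTT (Leu) → CTC (Leu) — synonymous.
Codon 4: CTA (Leu) → CTC (Leu) — synonymous.
Codon 5: TTG (Leu) → TCG (Ser) — missense.
Synonymous: 2 of 5.

2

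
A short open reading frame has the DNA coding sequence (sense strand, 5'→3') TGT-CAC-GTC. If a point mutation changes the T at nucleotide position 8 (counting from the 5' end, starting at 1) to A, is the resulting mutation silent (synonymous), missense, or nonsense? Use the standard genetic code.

Position 8 falls in codon 3: GTC → Val.
After the substitution the codon is GAC → Asp.
Val ≠ Asp, so this is a missense mutation.

missense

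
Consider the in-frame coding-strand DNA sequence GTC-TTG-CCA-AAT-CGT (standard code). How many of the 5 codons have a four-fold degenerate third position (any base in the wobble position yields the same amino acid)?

Codon 1 GTC (Val): third position 4-fold.
Codon 2 TTG (Leu): third position 2-fold.
Codon 3 CCA (Pro): third position 4-fold.
Codon 4 AAT (Asn): third position 2-fold.
Codon 5 CGT (Arg): third position 4-fold.
Four-fold degenerate third positions: 3.

3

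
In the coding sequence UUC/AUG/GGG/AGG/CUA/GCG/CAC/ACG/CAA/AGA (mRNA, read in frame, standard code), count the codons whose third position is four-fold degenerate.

Codon 1 UUC (Phe): third position 2-fold.
Codon 2 AUG (Met): third position 1-fold.
Codon 3 GGG (Gly): third position 4-fold.
Codon 4 AGG (Arg): third position 2-fold.
Codon 5 CUA (Leu): third position 4-fold.
Codon 6 GCG (Ala): third position 4-fold.
Codon 7 CAC (His): third position 2-fold.
Codon 8 ACG (Thr): third position 4-fold.
Codon 9 CAA (Gln): third position 2-fold.
Codon 10 AGA (Arg): third position 2-fold.
Four-fold degenerate third positions: 4.

4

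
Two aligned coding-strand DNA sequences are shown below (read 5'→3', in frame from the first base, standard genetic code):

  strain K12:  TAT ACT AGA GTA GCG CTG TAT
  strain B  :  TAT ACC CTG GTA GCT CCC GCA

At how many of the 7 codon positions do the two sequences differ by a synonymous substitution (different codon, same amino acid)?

2

Codon 1: TAT Tyr / TAT Tyr — identical.
Codon 2: ACT Thr / ACC Thr — synonymous.
Codon 3: AGA Arg / CTG Leu — nonsynonymous.
Codon 4: GTA Val / GTA Val — identical.
Codon 5: GCG Ala / GCT Ala — synonymous.
Codon 6: CTG Leu / CCC Pro — nonsynonymous.
Codon 7: TAT Tyr / GCA Ala — nonsynonymous.
Synonymous differences: 2.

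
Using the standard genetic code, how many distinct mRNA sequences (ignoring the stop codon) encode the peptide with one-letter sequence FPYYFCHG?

1024

Phe: 2 codons.
Pro: 4 codons.
Tyr: 2 codons.
Tyr: 2 codons.
Phe: 2 codons.
Cys: 2 codons.
His: 2 codons.
Gly: 4 codons.
2 × 4 × 2 × 2 × 2 × 2 × 2 × 4 = 1024.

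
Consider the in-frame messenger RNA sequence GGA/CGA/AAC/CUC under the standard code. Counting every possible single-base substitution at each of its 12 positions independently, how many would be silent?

Codon 1 (GGA, Gly): 3 synonymous substitutions.
Codon 2 (CGA, Arg): 4 synonymous substitutions.
Codon 3 (AAC, Asn): 1 synonymous substitution.
Codon 4 (CUC, Leu): 3 synonymous substitutions.
Total: 3 + 4 + 1 + 3 = 11.

11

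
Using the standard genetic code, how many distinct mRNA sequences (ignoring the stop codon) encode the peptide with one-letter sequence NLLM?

72

Asn: 2 codons.
Leu: 6 codons.
Leu: 6 codons.
Met: 1 codon.
2 × 6 × 6 × 1 = 72.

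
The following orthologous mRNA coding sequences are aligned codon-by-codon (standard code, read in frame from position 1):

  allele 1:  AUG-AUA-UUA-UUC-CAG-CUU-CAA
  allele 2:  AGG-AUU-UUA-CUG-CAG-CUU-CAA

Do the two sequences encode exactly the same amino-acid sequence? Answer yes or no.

Codon 1: AUG Met / AGG Arg — nonsynonymous.
Codon 2: AUA Ile / AUU Ile — synonymous.
Codon 3: UUA Leu / UUA Leu — identical.
Codon 4: UUC Phe / CUG Leu — nonsynonymous.
Codon 5: CAG Gln / CAG Gln — identical.
Codon 6: CUU Leu / CUU Leu — identical.
Codon 7: CAA Gln / CAA Gln — identical.
Nonsynonymous differences: 2 → different protein.

no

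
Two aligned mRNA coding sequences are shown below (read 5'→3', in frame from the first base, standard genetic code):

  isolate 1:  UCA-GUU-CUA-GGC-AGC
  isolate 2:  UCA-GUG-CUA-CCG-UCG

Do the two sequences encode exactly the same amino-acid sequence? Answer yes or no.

Codon 1: UCA Ser / UCA Ser — identical.
Codon 2: GUU Val / GUG Val — synonymous.
Codon 3: CUA Leu / CUA Leu — identical.
Codon 4: GGC Gly / CCG Pro — nonsynonymous.
Codon 5: AGC Ser / UCG Ser — synonymous.
Nonsynonymous differences: 1 → different protein.

no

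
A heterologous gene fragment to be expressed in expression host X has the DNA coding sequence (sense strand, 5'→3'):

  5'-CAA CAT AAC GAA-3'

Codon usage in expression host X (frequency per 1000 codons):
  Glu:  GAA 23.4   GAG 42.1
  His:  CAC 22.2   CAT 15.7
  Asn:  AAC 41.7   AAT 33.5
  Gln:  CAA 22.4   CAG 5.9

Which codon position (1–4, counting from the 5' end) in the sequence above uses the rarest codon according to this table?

Codon 1 CAA (Gln): 22.4 per 1000.
Codon 2 CAT (His): 15.7 per 1000.
Codon 3 AAC (Asn): 41.7 per 1000.
Codon 4 GAA (Glu): 23.4 per 1000.
Lowest frequency is 15.7 at codon 2.

2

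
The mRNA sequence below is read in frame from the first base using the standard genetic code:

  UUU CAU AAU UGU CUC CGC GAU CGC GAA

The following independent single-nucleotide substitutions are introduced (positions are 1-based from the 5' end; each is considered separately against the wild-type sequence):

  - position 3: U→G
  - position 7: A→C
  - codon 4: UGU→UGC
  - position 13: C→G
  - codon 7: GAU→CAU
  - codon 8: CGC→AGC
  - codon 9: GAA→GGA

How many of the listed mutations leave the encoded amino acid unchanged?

Codon 1: UUU (Phe) → UUG (Leu) — missense.
Codon 3: AAU (Asn) → CAU (His) — missense.
Codon 4: UGU (Cys) → UGC (Cys) — synonymous.
Codon 5: CUC (Leu) → GUC (Val) — missense.
Codon 7: GAU (Asp) → CAU (His) — missense.
Codon 8: CGC (Arg) → AGC (Ser) — missense.
Codon 9: GAA (Glu) → GGA (Gly) — missense.
Synonymous: 1 of 7.

1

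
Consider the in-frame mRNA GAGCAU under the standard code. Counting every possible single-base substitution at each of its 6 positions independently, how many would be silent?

Codon 1 (GAG, Glu): 1 synonymous substitution.
Codon 2 (CAU, His): 1 synonymous substitution.
Total: 1 + 1 = 2.

2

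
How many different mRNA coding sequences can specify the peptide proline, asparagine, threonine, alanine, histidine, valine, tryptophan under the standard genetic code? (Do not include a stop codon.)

1024

Pro: 4 codons.
Asn: 2 codons.
Thr: 4 codons.
Ala: 4 codons.
His: 2 codons.
Val: 4 codons.
Trp: 1 codon.
4 × 2 × 4 × 4 × 2 × 4 × 1 = 1024.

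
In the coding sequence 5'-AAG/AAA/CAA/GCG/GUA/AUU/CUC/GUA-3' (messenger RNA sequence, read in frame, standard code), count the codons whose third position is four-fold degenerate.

Codon 1 AAG (Lys): third position 2-fold.
Codon 2 AAA (Lys): third position 2-fold.
Codon 3 CAA (Gln): third position 2-fold.
Codon 4 GCG (Ala): third position 4-fold.
Codon 5 GUA (Val): third position 4-fold.
Codon 6 AUU (Ile): third position 3-fold.
Codon 7 CUC (Leu): third position 4-fold.
Codon 8 GUA (Val): third position 4-fold.
Four-fold degenerate third positions: 4.

4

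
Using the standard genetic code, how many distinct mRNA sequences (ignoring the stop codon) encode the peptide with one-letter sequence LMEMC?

Leu: 6 codons.
Met: 1 codon.
Glu: 2 codons.
Met: 1 codon.
Cys: 2 codons.
6 × 1 × 2 × 1 × 2 = 24.

24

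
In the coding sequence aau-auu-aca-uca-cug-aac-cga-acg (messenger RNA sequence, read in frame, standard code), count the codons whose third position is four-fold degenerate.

Codon 1 AAU (Asn): third position 2-fold.
Codon 2 AUU (Ile): third position 3-fold.
Codon 3 ACA (Thr): third position 4-fold.
Codon 4 UCA (Ser): third position 4-fold.
Codon 5 CUG (Leu): third position 4-fold.
Codon 6 AAC (Asn): third position 2-fold.
Codon 7 CGA (Arg): third position 4-fold.
Codon 8 ACG (Thr): third position 4-fold.
Four-fold degenerate third positions: 5.

5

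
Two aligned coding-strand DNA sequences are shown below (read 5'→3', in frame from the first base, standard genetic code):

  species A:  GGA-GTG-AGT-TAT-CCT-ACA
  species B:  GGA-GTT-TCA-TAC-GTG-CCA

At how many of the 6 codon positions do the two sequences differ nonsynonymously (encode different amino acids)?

2

Codon 1: GGA Gly / GGA Gly — identical.
Codon 2: GTG Val / GTT Val — synonymous.
Codon 3: AGT Ser / TCA Ser — synonymous.
Codon 4: TAT Tyr / TAC Tyr — synonymous.
Codon 5: CCT Pro / GTG Val — nonsynonymous.
Codon 6: ACA Thr / CCA Pro — nonsynonymous.
Nonsynonymous differences: 2.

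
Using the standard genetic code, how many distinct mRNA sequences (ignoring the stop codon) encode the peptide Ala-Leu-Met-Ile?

Ala: 4 codons.
Leu: 6 codons.
Met: 1 codon.
Ile: 3 codons.
4 × 6 × 1 × 3 = 72.

72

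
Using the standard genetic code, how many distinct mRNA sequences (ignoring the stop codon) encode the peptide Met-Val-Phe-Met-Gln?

16

Met: 1 codon.
Val: 4 codons.
Phe: 2 codons.
Met: 1 codon.
Gln: 2 codons.
1 × 4 × 2 × 1 × 2 = 16.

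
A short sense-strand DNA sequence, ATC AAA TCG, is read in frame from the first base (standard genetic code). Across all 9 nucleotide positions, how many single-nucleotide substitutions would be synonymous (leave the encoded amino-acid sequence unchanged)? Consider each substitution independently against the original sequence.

6

Codon 1 (ATC, Ile): 2 synonymous substitutions.
Codon 2 (AAA, Lys): 1 synonymous substitution.
Codon 3 (TCG, Ser): 3 synonymous substitutions.
Total: 2 + 1 + 3 = 6.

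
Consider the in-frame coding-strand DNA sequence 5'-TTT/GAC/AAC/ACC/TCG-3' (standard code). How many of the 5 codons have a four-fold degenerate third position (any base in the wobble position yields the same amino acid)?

2

Codon 1 TTT (Phe): third position 2-fold.
Codon 2 GAC (Asp): third position 2-fold.
Codon 3 AAC (Asn): third position 2-fold.
Codon 4 ACC (Thr): third position 4-fold.
Codon 5 TCG (Ser): third position 4-fold.
Four-fold degenerate third positions: 2.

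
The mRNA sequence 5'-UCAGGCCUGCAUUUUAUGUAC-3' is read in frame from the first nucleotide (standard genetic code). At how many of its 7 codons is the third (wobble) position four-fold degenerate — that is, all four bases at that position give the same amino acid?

Codon 1 UCA (Ser): third position 4-fold.
Codon 2 GGC (Gly): third position 4-fold.
Codon 3 CUG (Leu): third position 4-fold.
Codon 4 CAU (His): third position 2-fold.
Codon 5 UUU (Phe): third position 2-fold.
Codon 6 AUG (Met): third position 1-fold.
Codon 7 UAC (Tyr): third position 2-fold.
Four-fold degenerate third positions: 3.

3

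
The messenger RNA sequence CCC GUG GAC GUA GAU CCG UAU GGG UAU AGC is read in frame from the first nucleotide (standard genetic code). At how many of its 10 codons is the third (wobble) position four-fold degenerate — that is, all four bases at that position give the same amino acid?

5

Codon 1 CCC (Pro): third position 4-fold.
Codon 2 GUG (Val): third position 4-fold.
Codon 3 GAC (Asp): third position 2-fold.
Codon 4 GUA (Val): third position 4-fold.
Codon 5 GAU (Asp): third position 2-fold.
Codon 6 CCG (Pro): third position 4-fold.
Codon 7 UAU (Tyr): third position 2-fold.
Codon 8 GGG (Gly): third position 4-fold.
Codon 9 UAU (Tyr): third position 2-fold.
Codon 10 AGC (Ser): third position 2-fold.
Four-fold degenerate third positions: 5.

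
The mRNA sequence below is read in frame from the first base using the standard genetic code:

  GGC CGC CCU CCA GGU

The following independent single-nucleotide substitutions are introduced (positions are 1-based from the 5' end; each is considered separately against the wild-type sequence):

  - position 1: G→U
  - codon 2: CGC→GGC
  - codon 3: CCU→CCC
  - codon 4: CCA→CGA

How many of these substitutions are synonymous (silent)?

Codon 1: GGC (Gly) → UGC (Cys) — missense.
Codon 2: CGC (Arg) → GGC (Gly) — missense.
Codon 3: CCU (Pro) → CCC (Pro) — synonymous.
Codon 4: CCA (Pro) → CGA (Arg) — missense.
Synonymous: 1 of 4.

1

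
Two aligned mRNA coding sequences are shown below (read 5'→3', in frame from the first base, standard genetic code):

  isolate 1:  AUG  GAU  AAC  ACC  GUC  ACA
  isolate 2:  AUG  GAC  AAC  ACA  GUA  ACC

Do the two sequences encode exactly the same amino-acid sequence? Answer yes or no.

yes

Codon 1: AUG Met / AUG Met — identical.
Codon 2: GAU Asp / GAC Asp — synonymous.
Codon 3: AAC Asn / AAC Asn — identical.
Codon 4: ACC Thr / ACA Thr — synonymous.
Codon 5: GUC Val / GUA Val — synonymous.
Codon 6: ACA Thr / ACC Thr — synonymous.
Nonsynonymous differences: 0 → same protein.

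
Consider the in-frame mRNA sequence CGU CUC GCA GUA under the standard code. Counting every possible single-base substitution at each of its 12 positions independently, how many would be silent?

Codon 1 (CGU, Arg): 3 synonymous substitutions.
Codon 2 (CUC, Leu): 3 synonymous substitutions.
Codon 3 (GCA, Ala): 3 synonymous substitutions.
Codon 4 (GUA, Val): 3 synonymous substitutions.
Total: 3 + 3 + 3 + 3 = 12.

12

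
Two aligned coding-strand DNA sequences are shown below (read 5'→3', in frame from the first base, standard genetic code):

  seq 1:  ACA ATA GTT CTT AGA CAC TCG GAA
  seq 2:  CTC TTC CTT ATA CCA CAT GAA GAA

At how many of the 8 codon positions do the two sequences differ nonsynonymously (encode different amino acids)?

Codon 1: ACA Thr / CTC Leu — nonsynonymous.
Codon 2: ATA Ile / TTC Phe — nonsynonymous.
Codon 3: GTT Val / CTT Leu — nonsynonymous.
Codon 4: CTT Leu / ATA Ile — nonsynonymous.
Codon 5: AGA Arg / CCA Pro — nonsynonymous.
Codon 6: CAC His / CAT His — synonymous.
Codon 7: TCG Ser / GAA Glu — nonsynonymous.
Codon 8: GAA Glu / GAA Glu — identical.
Nonsynonymous differences: 6.

6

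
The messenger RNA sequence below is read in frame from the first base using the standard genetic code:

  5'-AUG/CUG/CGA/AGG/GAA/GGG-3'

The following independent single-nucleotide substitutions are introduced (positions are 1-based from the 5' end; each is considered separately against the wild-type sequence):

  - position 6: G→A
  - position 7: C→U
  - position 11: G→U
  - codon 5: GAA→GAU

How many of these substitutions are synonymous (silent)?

Codon 2: CUG (Leu) → CUA (Leu) — synonymous.
Codon 3: CGA (Arg) → UGA (Stop) — nonsense.
Codon 4: AGG (Arg) → AUG (Met) — missense.
Codon 5: GAA (Glu) → GAU (Asp) — missense.
Synonymous: 1 of 4.

1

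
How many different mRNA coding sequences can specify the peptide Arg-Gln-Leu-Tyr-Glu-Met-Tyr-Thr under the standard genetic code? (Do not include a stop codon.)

Arg: 6 codons.
Gln: 2 codons.
Leu: 6 codons.
Tyr: 2 codons.
Glu: 2 codons.
Met: 1 codon.
Tyr: 2 codons.
Thr: 4 codons.
6 × 2 × 6 × 2 × 2 × 1 × 2 × 4 = 2304.

2304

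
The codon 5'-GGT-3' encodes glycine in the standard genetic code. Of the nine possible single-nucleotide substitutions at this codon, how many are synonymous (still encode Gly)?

Position 1: none → 0 synonymous.
Position 2: none → 0 synonymous.
Position 3: GGC, GGA, GGG → 3 synonymous.
Total: 0 + 0 + 3 = 3.

3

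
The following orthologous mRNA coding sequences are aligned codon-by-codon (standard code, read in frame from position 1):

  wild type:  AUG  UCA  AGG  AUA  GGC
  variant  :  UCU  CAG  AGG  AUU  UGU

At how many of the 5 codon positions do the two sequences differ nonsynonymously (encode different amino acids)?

Codon 1: AUG Met / UCU Ser — nonsynonymous.
Codon 2: UCA Ser / CAG Gln — nonsynonymous.
Codon 3: AGG Arg / AGG Arg — identical.
Codon 4: AUA Ile / AUU Ile — synonymous.
Codon 5: GGC Gly / UGU Cys — nonsynonymous.
Nonsynonymous differences: 3.

3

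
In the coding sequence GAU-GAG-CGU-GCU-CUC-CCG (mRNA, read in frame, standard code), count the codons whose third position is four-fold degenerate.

4

Codon 1 GAU (Asp): third position 2-fold.
Codon 2 GAG (Glu): third position 2-fold.
Codon 3 CGU (Arg): third position 4-fold.
Codon 4 GCU (Ala): third position 4-fold.
Codon 5 CUC (Leu): third position 4-fold.
Codon 6 CCG (Pro): third position 4-fold.
Four-fold degenerate third positions: 4.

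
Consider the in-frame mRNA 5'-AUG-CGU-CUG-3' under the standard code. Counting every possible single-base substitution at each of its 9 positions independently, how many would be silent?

Codon 1 (AUG, Met): 0 synonymous substitutions.
Codon 2 (CGU, Arg): 3 synonymous substitutions.
Codon 3 (CUG, Leu): 4 synonymous substitutions.
Total: 0 + 3 + 4 = 7.

7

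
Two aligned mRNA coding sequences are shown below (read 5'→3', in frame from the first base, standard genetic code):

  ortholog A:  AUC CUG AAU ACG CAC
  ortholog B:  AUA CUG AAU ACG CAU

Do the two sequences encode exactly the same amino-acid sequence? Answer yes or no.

yes

Codon 1: AUC Ile / AUA Ile — synonymous.
Codon 2: CUG Leu / CUG Leu — identical.
Codon 3: AAU Asn / AAU Asn — identical.
Codon 4: ACG Thr / ACG Thr — identical.
Codon 5: CAC His / CAU His — synonymous.
Nonsynonymous differences: 0 → same protein.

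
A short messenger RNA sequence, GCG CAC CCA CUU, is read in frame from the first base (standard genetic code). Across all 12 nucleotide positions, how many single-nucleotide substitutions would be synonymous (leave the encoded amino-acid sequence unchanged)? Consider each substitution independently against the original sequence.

Codon 1 (GCG, Ala): 3 synonymous substitutions.
Codon 2 (CAC, His): 1 synonymous substitution.
Codon 3 (CCA, Pro): 3 synonymous substitutions.
Codon 4 (CUU, Leu): 3 synonymous substitutions.
Total: 3 + 1 + 3 + 3 = 10.

10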